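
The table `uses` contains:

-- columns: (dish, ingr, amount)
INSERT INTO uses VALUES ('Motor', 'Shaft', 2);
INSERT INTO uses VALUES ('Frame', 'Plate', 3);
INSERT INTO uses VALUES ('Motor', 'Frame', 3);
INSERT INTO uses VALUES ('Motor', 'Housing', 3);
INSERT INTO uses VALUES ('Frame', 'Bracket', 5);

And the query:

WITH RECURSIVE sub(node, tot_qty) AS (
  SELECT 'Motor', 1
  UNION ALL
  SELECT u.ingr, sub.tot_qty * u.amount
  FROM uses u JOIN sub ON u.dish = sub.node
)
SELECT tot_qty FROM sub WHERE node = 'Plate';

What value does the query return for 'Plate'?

9

Base: (Motor, tot_qty=1).
Iteration 1: components of {Motor} -> Frame = 1*3 = 3, Housing = 1*3 = 3, Shaft = 1*2 = 2.
Iteration 2: components of {Frame,Housing,Shaft} -> Bracket = 3*5 = 15, Plate = 3*3 = 9.
Iteration 3: no further components; recursion stops.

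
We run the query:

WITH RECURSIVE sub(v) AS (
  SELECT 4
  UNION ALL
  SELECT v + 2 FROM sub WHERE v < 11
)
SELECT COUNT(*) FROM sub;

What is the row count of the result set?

5

Base: v=4.
Iteration 1: 4 < 11 holds -> v = 4 + 2 = 6.
Iteration 2: 6 < 11 holds -> v = 6 + 2 = 8.
Iteration 3: 8 < 11 holds -> v = 8 + 2 = 10.
Iteration 4: 10 < 11 holds -> v = 10 + 2 = 12.
Iteration 5: 12 < 11 fails; recursion stops.
Total rows emitted: 5.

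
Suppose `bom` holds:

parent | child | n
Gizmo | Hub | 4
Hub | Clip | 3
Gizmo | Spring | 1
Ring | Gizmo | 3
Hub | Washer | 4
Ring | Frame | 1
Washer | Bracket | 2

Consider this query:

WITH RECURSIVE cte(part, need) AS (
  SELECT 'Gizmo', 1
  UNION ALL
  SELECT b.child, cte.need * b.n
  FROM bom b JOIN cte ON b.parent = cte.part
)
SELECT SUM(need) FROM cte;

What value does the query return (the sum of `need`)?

66

Base: (Gizmo, need=1).
Iteration 1: components of {Gizmo} -> Hub = 1*4 = 4, Spring = 1*1 = 1.
Iteration 2: components of {Hub,Spring} -> Clip = 4*3 = 12, Washer = 4*4 = 16.
Iteration 3: components of {Clip,Washer} -> Bracket = 16*2 = 32.
Iteration 4: no further components; recursion stops.
SUM(need) = 1 + 1 + 4 + 12 + 16 + 32 = 66.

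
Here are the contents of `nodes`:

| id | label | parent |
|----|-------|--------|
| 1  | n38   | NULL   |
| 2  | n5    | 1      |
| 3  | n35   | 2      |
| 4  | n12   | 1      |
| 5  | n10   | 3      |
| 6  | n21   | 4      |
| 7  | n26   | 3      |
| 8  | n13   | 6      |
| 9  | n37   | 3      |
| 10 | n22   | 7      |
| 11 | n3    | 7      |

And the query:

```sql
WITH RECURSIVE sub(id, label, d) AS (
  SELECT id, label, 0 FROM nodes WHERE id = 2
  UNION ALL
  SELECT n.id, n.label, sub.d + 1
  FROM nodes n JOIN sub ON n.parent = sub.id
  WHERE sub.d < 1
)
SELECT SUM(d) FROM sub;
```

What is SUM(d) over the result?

Base: id=2 (n5) at d 0.
Iteration 1: rows with parent in {2} -> n35 (id 3, d 1).
Iteration 2: d < 1 fails for all current rows; recursion stops.
SUM(d) = 0 + 1 = 1.

1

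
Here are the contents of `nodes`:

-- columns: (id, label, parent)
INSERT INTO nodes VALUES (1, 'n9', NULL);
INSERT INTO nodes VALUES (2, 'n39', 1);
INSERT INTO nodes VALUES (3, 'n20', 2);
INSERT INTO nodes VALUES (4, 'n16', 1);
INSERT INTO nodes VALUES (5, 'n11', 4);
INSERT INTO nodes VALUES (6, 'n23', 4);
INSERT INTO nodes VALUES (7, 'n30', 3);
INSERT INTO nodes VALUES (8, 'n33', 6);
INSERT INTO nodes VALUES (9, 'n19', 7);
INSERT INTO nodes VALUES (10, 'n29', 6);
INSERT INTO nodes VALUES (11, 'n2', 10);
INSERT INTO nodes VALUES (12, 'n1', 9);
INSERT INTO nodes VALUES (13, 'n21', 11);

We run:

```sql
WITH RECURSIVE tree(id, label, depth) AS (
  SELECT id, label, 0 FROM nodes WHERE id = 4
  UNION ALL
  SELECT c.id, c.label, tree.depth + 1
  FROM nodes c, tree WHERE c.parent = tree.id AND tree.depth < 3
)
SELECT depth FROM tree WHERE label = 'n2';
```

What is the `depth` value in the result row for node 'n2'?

3

Base: id=4 (n16) at depth 0.
Iteration 1: rows with parent in {4} -> n11 (id 5, depth 1), n23 (id 6, depth 1).
Iteration 2: rows with parent in {5,6} -> n33 (id 8, depth 2), n29 (id 10, depth 2).
Iteration 3: rows with parent in {8,10} -> n2 (id 11, depth 3).
Iteration 4: depth < 3 fails for all current rows; recursion stops.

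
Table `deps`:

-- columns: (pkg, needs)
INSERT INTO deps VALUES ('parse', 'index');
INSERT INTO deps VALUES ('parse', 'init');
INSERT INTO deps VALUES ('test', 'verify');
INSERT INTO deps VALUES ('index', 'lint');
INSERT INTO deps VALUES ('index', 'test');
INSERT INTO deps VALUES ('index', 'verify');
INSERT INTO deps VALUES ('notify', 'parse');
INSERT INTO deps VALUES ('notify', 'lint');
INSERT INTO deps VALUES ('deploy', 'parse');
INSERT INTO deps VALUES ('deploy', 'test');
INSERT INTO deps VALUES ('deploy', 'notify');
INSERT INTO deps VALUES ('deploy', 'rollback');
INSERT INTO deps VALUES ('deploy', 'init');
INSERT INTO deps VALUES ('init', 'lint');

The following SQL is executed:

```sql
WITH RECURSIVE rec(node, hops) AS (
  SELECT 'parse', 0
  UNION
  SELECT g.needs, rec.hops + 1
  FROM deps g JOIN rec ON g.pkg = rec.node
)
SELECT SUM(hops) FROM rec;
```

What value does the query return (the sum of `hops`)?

11

Base: (parse, hops=0).
Iteration 1: edges from {parse} -> (index, hops=1), (init, hops=1).
Iteration 2: edges from {index,init} -> (lint, hops=2), (test, hops=2), (verify, hops=2). [UNION drops 1 duplicate row(s)]
Iteration 3: edges from {lint,test,verify} -> (verify, hops=3).
Iteration 4: no outgoing edges from {verify}; recursion stops.
SUM(hops) = 0 + 1 + 1 + 2 + 2 + 2 + 3 = 11.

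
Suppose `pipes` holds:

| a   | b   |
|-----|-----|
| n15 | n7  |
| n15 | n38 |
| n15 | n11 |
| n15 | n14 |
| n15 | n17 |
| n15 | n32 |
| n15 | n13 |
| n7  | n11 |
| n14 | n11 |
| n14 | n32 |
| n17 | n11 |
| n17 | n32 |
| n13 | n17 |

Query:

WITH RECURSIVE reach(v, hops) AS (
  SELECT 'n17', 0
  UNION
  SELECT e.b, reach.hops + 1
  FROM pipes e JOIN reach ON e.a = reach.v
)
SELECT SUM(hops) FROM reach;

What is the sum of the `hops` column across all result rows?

2

Base: (n17, hops=0).
Iteration 1: edges from {n17} -> (n11, hops=1), (n32, hops=1).
Iteration 2: no outgoing edges from {n11,n32}; recursion stops.
SUM(hops) = 0 + 1 + 1 = 2.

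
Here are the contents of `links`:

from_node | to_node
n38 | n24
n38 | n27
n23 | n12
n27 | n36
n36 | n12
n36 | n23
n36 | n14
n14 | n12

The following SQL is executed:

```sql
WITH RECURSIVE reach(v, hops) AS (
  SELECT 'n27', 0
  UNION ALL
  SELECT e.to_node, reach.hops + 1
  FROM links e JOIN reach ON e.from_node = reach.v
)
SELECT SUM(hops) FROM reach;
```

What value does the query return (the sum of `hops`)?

13

Base: (n27, hops=0).
Iteration 1: edges from {n27} -> (n36, hops=1).
Iteration 2: edges from {n36} -> (n12, hops=2), (n14, hops=2), (n23, hops=2).
Iteration 3: edges from {n12,n14,n23} -> (n12, hops=3) x2. [UNION ALL keeps all 2 new rows, including repeats]
Iteration 4: no outgoing edges from {n12}; recursion stops.
SUM(hops) = 0 + 1 + 2 + 2 + 2 + 3 + 3 = 13.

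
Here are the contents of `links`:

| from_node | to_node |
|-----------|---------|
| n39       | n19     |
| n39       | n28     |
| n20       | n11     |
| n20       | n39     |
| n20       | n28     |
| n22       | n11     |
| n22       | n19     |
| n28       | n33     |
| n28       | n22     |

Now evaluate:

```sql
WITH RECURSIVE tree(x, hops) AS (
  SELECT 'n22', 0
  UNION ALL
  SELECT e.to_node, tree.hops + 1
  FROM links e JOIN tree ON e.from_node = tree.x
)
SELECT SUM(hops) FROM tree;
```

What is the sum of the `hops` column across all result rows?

2

Base: (n22, hops=0).
Iteration 1: edges from {n22} -> (n11, hops=1), (n19, hops=1).
Iteration 2: no outgoing edges from {n11,n19}; recursion stops.
SUM(hops) = 0 + 1 + 1 = 2.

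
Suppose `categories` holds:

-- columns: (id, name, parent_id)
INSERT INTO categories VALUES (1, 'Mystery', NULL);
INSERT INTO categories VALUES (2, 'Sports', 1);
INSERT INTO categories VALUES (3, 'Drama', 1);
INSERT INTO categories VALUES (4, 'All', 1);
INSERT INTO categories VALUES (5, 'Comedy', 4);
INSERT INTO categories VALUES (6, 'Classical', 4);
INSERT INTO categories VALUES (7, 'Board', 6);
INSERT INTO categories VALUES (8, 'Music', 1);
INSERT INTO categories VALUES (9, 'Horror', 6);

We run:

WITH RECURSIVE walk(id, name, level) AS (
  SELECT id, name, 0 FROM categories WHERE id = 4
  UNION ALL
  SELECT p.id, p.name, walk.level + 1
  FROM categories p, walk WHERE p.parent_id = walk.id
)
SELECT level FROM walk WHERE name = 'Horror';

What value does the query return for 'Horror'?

Base: id=4 (All) at level 0.
Iteration 1: rows with parent_id in {4} -> Comedy (id 5, level 1), Classical (id 6, level 1).
Iteration 2: rows with parent_id in {5,6} -> Board (id 7, level 2), Horror (id 9, level 2).
Iteration 3: no rows with parent_id in {7,9}; recursion stops.

2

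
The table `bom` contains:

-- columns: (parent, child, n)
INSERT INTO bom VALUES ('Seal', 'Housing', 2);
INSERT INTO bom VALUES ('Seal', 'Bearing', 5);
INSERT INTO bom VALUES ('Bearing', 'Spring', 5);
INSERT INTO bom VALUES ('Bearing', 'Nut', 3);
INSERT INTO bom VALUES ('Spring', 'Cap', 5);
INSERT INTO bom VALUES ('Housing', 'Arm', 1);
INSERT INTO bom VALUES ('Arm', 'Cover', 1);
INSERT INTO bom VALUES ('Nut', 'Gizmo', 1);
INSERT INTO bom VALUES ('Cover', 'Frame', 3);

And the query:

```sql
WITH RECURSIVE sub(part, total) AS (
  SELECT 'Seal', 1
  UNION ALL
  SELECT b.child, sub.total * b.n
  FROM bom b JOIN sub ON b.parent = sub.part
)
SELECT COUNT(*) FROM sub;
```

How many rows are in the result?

10

Base: (Seal, total=1).
Iteration 1: components of {Seal} -> Bearing = 1*5 = 5, Housing = 1*2 = 2.
Iteration 2: components of {Bearing,Housing} -> Arm = 2*1 = 2, Nut = 5*3 = 15, Spring = 5*5 = 25.
Iteration 3: components of {Arm,Nut,Spring} -> Cap = 25*5 = 125, Cover = 2*1 = 2, Gizmo = 15*1 = 15.
Iteration 4: components of {Cap,Cover,Gizmo} -> Frame = 2*3 = 6.
Iteration 5: no further components; recursion stops.
Total rows emitted: 10.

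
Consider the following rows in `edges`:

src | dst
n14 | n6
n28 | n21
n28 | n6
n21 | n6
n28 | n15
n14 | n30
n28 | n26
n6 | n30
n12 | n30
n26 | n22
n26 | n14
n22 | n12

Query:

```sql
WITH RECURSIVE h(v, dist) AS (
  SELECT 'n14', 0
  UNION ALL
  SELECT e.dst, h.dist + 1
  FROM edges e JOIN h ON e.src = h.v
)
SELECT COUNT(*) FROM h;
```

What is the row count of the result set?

4

Base: (n14, dist=0).
Iteration 1: edges from {n14} -> (n30, dist=1), (n6, dist=1).
Iteration 2: edges from {n30,n6} -> (n30, dist=2).
Iteration 3: no outgoing edges from {n30}; recursion stops.
Total rows emitted: 4.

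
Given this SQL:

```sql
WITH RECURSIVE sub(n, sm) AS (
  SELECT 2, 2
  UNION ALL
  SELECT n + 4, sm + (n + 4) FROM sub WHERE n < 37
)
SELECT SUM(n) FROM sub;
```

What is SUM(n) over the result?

200

Base: n=2, sm=2.
Iteration 1: 2 < 37 holds -> n = 2 + 4 = 6, sm = 2 + 6 = 8.
Iteration 2: 6 < 37 holds -> n = 6 + 4 = 10, sm = 8 + 10 = 18.
Iteration 3: 10 < 37 holds -> n = 10 + 4 = 14, sm = 18 + 14 = 32.
Iteration 4: 14 < 37 holds -> n = 14 + 4 = 18, sm = 32 + 18 = 50.
Iteration 5: 18 < 37 holds -> n = 18 + 4 = 22, sm = 50 + 22 = 72.
Iteration 6: 22 < 37 holds -> n = 22 + 4 = 26, sm = 72 + 26 = 98.
Iteration 7: 26 < 37 holds -> n = 26 + 4 = 30, sm = 98 + 30 = 128.
Iteration 8: 30 < 37 holds -> n = 30 + 4 = 34, sm = 128 + 34 = 162.
Iteration 9: 34 < 37 holds -> n = 34 + 4 = 38, sm = 162 + 38 = 200.
Iteration 10: 38 < 37 fails; recursion stops.
SUM(n) = 2 + 6 + 10 + 14 + 18 + 22 + 26 + 30 + 34 + 38 = 200.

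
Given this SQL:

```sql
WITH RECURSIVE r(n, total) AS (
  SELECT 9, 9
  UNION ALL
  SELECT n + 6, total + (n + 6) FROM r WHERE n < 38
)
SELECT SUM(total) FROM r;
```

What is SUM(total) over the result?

Base: n=9, total=9.
Iteration 1: 9 < 38 holds -> n = 9 + 6 = 15, total = 9 + 15 = 24.
Iteration 2: 15 < 38 holds -> n = 15 + 6 = 21, total = 24 + 21 = 45.
Iteration 3: 21 < 38 holds -> n = 21 + 6 = 27, total = 45 + 27 = 72.
Iteration 4: 27 < 38 holds -> n = 27 + 6 = 33, total = 72 + 33 = 105.
Iteration 5: 33 < 38 holds -> n = 33 + 6 = 39, total = 105 + 39 = 144.
Iteration 6: 39 < 38 fails; recursion stops.
SUM(total) = 9 + 24 + 45 + 72 + 105 + 144 = 399.

399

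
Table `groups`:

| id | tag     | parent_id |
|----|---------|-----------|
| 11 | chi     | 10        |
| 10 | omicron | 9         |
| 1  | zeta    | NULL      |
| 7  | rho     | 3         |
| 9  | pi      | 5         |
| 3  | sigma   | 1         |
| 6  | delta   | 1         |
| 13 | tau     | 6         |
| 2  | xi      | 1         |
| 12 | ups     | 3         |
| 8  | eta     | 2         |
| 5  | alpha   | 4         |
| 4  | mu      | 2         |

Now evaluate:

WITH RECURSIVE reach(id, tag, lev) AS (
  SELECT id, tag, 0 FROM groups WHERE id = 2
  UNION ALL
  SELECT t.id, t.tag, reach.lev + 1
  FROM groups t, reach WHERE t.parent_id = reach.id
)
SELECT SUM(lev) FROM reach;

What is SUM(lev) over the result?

Base: id=2 (xi) at lev 0.
Iteration 1: rows with parent_id in {2} -> mu (id 4, lev 1), eta (id 8, lev 1).
Iteration 2: rows with parent_id in {4,8} -> alpha (id 5, lev 2).
Iteration 3: rows with parent_id in {5} -> pi (id 9, lev 3).
Iteration 4: rows with parent_id in {9} -> omicron (id 10, lev 4).
Iteration 5: rows with parent_id in {10} -> chi (id 11, lev 5).
Iteration 6: no rows with parent_id in {11}; recursion stops.
SUM(lev) = 0 + 1 + 1 + 2 + 3 + 4 + 5 = 16.

16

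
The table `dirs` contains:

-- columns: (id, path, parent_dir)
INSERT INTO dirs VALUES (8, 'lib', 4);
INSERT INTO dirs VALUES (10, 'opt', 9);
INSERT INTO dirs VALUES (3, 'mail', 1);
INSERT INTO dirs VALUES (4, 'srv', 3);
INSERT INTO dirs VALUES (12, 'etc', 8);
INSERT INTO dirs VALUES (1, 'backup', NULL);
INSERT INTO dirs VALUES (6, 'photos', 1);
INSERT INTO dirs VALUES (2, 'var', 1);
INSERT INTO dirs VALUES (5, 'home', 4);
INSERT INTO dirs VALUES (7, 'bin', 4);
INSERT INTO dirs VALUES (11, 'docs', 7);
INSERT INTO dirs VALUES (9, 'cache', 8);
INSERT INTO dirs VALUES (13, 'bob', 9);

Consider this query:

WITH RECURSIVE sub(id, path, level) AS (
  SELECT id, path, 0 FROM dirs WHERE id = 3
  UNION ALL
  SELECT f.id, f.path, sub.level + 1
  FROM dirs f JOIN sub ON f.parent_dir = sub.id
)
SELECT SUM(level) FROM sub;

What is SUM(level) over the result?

24

Base: id=3 (mail) at level 0.
Iteration 1: rows with parent_dir in {3} -> srv (id 4, level 1).
Iteration 2: rows with parent_dir in {4} -> home (id 5, level 2), bin (id 7, level 2), lib (id 8, level 2).
Iteration 3: rows with parent_dir in {5,7,8} -> cache (id 9, level 3), docs (id 11, level 3), etc (id 12, level 3).
Iteration 4: rows with parent_dir in {9,11,12} -> opt (id 10, level 4), bob (id 13, level 4).
Iteration 5: no rows with parent_dir in {10,13}; recursion stops.
SUM(level) = 0 + 1 + 2 + 2 + 2 + 3 + 3 + 3 + 4 + 4 = 24.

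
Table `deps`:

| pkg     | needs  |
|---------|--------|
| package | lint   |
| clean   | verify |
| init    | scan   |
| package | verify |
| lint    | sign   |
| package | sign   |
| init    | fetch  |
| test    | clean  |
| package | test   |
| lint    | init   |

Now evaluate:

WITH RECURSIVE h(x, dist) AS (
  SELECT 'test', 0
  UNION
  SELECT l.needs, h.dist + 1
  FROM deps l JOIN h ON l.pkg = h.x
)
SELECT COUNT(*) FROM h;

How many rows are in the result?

Base: (test, dist=0).
Iteration 1: edges from {test} -> (clean, dist=1).
Iteration 2: edges from {clean} -> (verify, dist=2).
Iteration 3: no outgoing edges from {verify}; recursion stops.
Total rows emitted: 3.

3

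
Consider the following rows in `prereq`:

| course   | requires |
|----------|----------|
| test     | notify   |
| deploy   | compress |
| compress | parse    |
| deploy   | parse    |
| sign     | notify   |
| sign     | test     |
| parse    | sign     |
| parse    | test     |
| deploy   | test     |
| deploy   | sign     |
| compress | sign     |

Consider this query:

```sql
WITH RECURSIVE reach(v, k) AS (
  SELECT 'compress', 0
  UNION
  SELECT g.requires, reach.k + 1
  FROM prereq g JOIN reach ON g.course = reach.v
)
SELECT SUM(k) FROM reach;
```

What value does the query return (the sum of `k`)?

Base: (compress, k=0).
Iteration 1: edges from {compress} -> (parse, k=1), (sign, k=1).
Iteration 2: edges from {parse,sign} -> (notify, k=2), (sign, k=2), (test, k=2). [UNION drops 1 duplicate row(s)]
Iteration 3: edges from {notify,sign,test} -> (notify, k=3), (test, k=3). [UNION drops 1 duplicate row(s)]
Iteration 4: edges from {notify,test} -> (notify, k=4).
Iteration 5: no outgoing edges from {notify}; recursion stops.
SUM(k) = 0 + 1 + 1 + 2 + 2 + 2 + 3 + 3 + 4 = 18.

18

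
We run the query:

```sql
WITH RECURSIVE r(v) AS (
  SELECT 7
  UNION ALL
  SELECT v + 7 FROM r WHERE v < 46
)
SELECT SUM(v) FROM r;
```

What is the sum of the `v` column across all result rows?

196

Base: v=7.
Iteration 1: 7 < 46 holds -> v = 7 + 7 = 14.
Iteration 2: 14 < 46 holds -> v = 14 + 7 = 21.
Iteration 3: 21 < 46 holds -> v = 21 + 7 = 28.
Iteration 4: 28 < 46 holds -> v = 28 + 7 = 35.
Iteration 5: 35 < 46 holds -> v = 35 + 7 = 42.
Iteration 6: 42 < 46 holds -> v = 42 + 7 = 49.
Iteration 7: 49 < 46 fails; recursion stops.
SUM(v) = 7 + 14 + 21 + 28 + 35 + 42 + 49 = 196.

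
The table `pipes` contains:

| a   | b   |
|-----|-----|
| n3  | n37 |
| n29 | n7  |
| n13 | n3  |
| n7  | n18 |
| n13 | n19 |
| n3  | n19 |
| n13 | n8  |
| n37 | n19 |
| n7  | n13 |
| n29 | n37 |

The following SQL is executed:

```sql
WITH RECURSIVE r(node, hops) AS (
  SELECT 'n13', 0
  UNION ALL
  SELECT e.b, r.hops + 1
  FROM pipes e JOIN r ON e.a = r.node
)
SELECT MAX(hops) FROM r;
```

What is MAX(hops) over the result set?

3

Base: (n13, hops=0).
Iteration 1: edges from {n13} -> (n19, hops=1), (n3, hops=1), (n8, hops=1).
Iteration 2: edges from {n19,n3,n8} -> (n19, hops=2), (n37, hops=2).
Iteration 3: edges from {n19,n37} -> (n19, hops=3).
Iteration 4: no outgoing edges from {n19}; recursion stops.
hops values: 0, 1, 1, 1, 2, 2, 3; the maximum is 3.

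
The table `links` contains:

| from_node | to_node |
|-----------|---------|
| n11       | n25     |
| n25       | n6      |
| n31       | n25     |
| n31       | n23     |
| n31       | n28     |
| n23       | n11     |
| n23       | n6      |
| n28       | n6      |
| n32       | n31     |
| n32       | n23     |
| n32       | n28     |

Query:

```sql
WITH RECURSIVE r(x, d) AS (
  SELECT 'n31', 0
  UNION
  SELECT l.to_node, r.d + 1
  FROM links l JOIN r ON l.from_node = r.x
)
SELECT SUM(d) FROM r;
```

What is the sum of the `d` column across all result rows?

Base: (n31, d=0).
Iteration 1: edges from {n31} -> (n23, d=1), (n25, d=1), (n28, d=1).
Iteration 2: edges from {n23,n25,n28} -> (n11, d=2), (n6, d=2). [UNION drops 2 duplicate row(s)]
Iteration 3: edges from {n11,n6} -> (n25, d=3).
Iteration 4: edges from {n25} -> (n6, d=4).
Iteration 5: no outgoing edges from {n6}; recursion stops.
SUM(d) = 0 + 1 + 1 + 1 + 2 + 2 + 3 + 4 = 14.

14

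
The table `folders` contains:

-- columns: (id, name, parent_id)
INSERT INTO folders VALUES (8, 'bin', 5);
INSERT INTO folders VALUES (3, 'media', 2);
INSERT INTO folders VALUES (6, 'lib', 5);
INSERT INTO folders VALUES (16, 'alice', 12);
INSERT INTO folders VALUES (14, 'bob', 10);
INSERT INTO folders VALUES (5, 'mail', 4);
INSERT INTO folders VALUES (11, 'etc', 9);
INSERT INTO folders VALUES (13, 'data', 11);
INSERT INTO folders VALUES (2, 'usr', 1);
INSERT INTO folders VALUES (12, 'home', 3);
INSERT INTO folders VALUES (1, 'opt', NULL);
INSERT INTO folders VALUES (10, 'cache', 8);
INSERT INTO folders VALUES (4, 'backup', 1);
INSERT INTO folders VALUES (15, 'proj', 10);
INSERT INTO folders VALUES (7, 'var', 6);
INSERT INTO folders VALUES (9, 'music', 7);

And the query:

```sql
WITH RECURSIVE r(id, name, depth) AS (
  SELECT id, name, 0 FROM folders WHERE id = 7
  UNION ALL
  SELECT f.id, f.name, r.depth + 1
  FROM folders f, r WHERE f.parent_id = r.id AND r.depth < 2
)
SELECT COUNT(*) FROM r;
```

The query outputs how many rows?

3

Base: id=7 (var) at depth 0.
Iteration 1: rows with parent_id in {7} -> music (id 9, depth 1).
Iteration 2: rows with parent_id in {9} -> etc (id 11, depth 2).
Iteration 3: depth < 2 fails for all current rows; recursion stops.
Total rows emitted: 3.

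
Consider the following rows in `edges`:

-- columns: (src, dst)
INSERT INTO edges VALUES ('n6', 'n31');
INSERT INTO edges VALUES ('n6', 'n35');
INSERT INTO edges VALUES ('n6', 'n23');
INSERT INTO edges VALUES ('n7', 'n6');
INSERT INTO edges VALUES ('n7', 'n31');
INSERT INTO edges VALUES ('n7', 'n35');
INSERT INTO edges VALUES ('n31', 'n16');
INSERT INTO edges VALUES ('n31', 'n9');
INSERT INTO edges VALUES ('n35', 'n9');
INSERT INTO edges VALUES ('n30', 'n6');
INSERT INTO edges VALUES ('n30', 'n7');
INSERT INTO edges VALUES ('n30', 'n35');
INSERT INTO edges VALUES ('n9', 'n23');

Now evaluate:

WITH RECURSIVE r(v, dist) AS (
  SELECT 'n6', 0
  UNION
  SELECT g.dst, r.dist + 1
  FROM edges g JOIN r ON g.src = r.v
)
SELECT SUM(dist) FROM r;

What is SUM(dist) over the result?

Base: (n6, dist=0).
Iteration 1: edges from {n6} -> (n23, dist=1), (n31, dist=1), (n35, dist=1).
Iteration 2: edges from {n23,n31,n35} -> (n16, dist=2), (n9, dist=2). [UNION drops 1 duplicate row(s)]
Iteration 3: edges from {n16,n9} -> (n23, dist=3).
Iteration 4: no outgoing edges from {n23}; recursion stops.
SUM(dist) = 0 + 1 + 1 + 1 + 2 + 2 + 3 = 10.

10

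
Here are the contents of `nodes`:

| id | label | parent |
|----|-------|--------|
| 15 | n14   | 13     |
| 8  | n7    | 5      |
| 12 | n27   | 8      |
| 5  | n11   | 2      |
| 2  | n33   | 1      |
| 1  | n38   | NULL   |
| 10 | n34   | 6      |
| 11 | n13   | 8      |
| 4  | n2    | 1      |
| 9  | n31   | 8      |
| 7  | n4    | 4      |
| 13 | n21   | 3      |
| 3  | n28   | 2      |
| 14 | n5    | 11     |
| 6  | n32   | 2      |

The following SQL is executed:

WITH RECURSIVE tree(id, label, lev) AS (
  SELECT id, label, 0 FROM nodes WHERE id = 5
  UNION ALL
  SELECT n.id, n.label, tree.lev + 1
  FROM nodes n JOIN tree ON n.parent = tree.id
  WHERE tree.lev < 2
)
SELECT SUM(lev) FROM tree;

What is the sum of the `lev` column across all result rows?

Base: id=5 (n11) at lev 0.
Iteration 1: rows with parent in {5} -> n7 (id 8, lev 1).
Iteration 2: rows with parent in {8} -> n31 (id 9, lev 2), n13 (id 11, lev 2), n27 (id 12, lev 2).
Iteration 3: lev < 2 fails for all current rows; recursion stops.
SUM(lev) = 0 + 1 + 2 + 2 + 2 = 7.

7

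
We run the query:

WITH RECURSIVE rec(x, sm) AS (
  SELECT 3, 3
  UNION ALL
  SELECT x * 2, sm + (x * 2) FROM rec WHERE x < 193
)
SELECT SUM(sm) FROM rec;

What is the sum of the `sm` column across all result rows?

1506

Base: x=3, sm=3.
Iteration 1: 3 < 193 holds -> x = 3 * 2 = 6, sm = 3 + 6 = 9.
Iteration 2: 6 < 193 holds -> x = 6 * 2 = 12, sm = 9 + 12 = 21.
Iteration 3: 12 < 193 holds -> x = 12 * 2 = 24, sm = 21 + 24 = 45.
Iteration 4: 24 < 193 holds -> x = 24 * 2 = 48, sm = 45 + 48 = 93.
Iteration 5: 48 < 193 holds -> x = 48 * 2 = 96, sm = 93 + 96 = 189.
Iteration 6: 96 < 193 holds -> x = 96 * 2 = 192, sm = 189 + 192 = 381.
Iteration 7: 192 < 193 holds -> x = 192 * 2 = 384, sm = 381 + 384 = 765.
Iteration 8: 384 < 193 fails; recursion stops.
SUM(sm) = 3 + 9 + 21 + 45 + 93 + 189 + 381 + 765 = 1506.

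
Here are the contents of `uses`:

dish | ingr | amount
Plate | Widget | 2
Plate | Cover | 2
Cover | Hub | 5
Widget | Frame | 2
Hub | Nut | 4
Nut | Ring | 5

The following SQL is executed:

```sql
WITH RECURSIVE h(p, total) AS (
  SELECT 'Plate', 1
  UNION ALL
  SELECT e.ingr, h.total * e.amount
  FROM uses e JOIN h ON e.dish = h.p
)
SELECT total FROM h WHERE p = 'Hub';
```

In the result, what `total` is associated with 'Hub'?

Base: (Plate, total=1).
Iteration 1: components of {Plate} -> Cover = 1*2 = 2, Widget = 1*2 = 2.
Iteration 2: components of {Cover,Widget} -> Frame = 2*2 = 4, Hub = 2*5 = 10.
Iteration 3: components of {Frame,Hub} -> Nut = 10*4 = 40.
Iteration 4: components of {Nut} -> Ring = 40*5 = 200.
Iteration 5: no further components; recursion stops.

10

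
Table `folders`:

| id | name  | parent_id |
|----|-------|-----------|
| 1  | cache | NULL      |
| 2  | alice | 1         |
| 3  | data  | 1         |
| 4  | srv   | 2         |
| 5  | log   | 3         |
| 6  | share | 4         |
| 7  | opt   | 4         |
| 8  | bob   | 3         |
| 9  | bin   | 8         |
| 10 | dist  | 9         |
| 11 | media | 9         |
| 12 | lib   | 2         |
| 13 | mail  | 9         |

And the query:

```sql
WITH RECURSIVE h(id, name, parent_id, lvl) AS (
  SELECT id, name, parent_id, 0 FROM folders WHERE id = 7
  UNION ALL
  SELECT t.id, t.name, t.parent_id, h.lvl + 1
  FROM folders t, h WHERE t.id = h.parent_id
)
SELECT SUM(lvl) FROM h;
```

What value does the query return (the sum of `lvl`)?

Base: id=7 (opt), parent_id=4, lvl 0.
Iteration 1: join on id=4 -> srv (id 4, parent_id=2, lvl 1).
Iteration 2: join on id=2 -> alice (id 2, parent_id=1, lvl 2).
Iteration 3: join on id=1 -> cache (id 1, parent_id=NULL, lvl 3).
Iteration 4: parent_id is NULL; no match; recursion stops.
SUM(lvl) = 0 + 1 + 2 + 3 = 6.

6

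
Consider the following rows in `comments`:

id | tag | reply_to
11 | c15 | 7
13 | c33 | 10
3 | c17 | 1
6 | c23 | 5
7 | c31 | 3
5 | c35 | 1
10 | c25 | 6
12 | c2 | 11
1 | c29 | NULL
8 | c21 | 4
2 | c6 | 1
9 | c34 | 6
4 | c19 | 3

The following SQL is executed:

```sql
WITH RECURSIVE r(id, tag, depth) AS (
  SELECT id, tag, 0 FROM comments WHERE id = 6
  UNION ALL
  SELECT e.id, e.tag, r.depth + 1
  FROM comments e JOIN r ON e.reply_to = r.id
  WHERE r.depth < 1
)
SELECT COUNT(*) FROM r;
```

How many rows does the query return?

Base: id=6 (c23) at depth 0.
Iteration 1: rows with reply_to in {6} -> c34 (id 9, depth 1), c25 (id 10, depth 1).
Iteration 2: depth < 1 fails for all current rows; recursion stops.
Total rows emitted: 3.

3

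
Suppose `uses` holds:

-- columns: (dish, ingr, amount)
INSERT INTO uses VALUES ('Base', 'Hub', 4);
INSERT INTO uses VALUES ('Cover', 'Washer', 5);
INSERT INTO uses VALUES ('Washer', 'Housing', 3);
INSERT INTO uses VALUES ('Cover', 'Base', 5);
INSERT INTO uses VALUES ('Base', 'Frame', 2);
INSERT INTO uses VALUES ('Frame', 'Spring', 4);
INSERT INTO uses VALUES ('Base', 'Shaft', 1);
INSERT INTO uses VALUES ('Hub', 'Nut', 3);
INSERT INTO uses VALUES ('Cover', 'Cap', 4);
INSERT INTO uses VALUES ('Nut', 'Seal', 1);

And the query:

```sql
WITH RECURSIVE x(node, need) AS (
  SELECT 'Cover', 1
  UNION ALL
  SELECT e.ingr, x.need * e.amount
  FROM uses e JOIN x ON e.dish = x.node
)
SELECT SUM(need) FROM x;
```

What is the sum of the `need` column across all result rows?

225

Base: (Cover, need=1).
Iteration 1: components of {Cover} -> Base = 1*5 = 5, Cap = 1*4 = 4, Washer = 1*5 = 5.
Iteration 2: components of {Base,Cap,Washer} -> Frame = 5*2 = 10, Housing = 5*3 = 15, Hub = 5*4 = 20, Shaft = 5*1 = 5.
Iteration 3: components of {Frame,Housing,Hub,Shaft} -> Nut = 20*3 = 60, Spring = 10*4 = 40.
Iteration 4: components of {Nut,Spring} -> Seal = 60*1 = 60.
Iteration 5: no further components; recursion stops.
SUM(need) = 1 + 5 + 4 + 5 + 10 + 20 + 5 + 15 + 40 + 60 + 60 = 225.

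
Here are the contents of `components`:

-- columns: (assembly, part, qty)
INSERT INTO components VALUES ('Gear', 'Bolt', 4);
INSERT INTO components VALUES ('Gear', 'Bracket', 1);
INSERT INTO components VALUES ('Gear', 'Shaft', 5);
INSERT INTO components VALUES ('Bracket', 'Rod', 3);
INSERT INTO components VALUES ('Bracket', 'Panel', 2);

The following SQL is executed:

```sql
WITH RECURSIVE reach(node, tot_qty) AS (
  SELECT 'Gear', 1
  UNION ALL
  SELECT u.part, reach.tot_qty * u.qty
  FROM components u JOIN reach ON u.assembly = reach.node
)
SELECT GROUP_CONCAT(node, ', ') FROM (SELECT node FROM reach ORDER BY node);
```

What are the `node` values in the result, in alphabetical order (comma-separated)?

Bolt, Bracket, Gear, Panel, Rod, Shaft

Base: (Gear, tot_qty=1).
Iteration 1: components of {Gear} -> Bolt = 1*4 = 4, Bracket = 1*1 = 1, Shaft = 1*5 = 5.
Iteration 2: components of {Bolt,Bracket,Shaft} -> Panel = 1*2 = 2, Rod = 1*3 = 3.
Iteration 3: no further components; recursion stops.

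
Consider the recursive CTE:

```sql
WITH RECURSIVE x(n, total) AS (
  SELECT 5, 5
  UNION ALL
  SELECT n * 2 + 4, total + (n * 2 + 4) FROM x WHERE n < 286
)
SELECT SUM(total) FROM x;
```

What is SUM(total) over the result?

Base: n=5, total=5.
Iteration 1: 5 < 286 holds -> n = 5 * 2 + 4 = 14, total = 5 + 14 = 19.
Iteration 2: 14 < 286 holds -> n = 14 * 2 + 4 = 32, total = 19 + 32 = 51.
Iteration 3: 32 < 286 holds -> n = 32 * 2 + 4 = 68, total = 51 + 68 = 119.
Iteration 4: 68 < 286 holds -> n = 68 * 2 + 4 = 140, total = 119 + 140 = 259.
Iteration 5: 140 < 286 holds -> n = 140 * 2 + 4 = 284, total = 259 + 284 = 543.
Iteration 6: 284 < 286 holds -> n = 284 * 2 + 4 = 572, total = 543 + 572 = 1115.
Iteration 7: 572 < 286 fails; recursion stops.
SUM(total) = 5 + 19 + 51 + 119 + 259 + 543 + 1115 = 2111.

2111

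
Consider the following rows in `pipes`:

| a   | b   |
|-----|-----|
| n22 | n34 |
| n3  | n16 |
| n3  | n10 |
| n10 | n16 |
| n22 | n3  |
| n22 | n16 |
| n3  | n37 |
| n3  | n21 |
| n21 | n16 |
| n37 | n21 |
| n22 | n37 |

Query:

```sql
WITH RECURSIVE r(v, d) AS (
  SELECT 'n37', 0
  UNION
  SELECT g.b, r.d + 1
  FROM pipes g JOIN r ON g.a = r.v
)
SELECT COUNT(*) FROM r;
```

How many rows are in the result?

3

Base: (n37, d=0).
Iteration 1: edges from {n37} -> (n21, d=1).
Iteration 2: edges from {n21} -> (n16, d=2).
Iteration 3: no outgoing edges from {n16}; recursion stops.
Total rows emitted: 3.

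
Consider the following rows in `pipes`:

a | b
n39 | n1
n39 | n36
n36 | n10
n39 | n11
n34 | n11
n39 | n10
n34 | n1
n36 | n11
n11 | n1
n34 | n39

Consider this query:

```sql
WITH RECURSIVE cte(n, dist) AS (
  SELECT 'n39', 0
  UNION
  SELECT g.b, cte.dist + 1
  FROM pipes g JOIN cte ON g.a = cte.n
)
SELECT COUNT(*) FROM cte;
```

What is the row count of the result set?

Base: (n39, dist=0).
Iteration 1: edges from {n39} -> (n1, dist=1), (n10, dist=1), (n11, dist=1), (n36, dist=1).
Iteration 2: edges from {n1,n10,n11,n36} -> (n1, dist=2), (n10, dist=2), (n11, dist=2).
Iteration 3: edges from {n1,n10,n11} -> (n1, dist=3).
Iteration 4: no outgoing edges from {n1}; recursion stops.
Total rows emitted: 9.

9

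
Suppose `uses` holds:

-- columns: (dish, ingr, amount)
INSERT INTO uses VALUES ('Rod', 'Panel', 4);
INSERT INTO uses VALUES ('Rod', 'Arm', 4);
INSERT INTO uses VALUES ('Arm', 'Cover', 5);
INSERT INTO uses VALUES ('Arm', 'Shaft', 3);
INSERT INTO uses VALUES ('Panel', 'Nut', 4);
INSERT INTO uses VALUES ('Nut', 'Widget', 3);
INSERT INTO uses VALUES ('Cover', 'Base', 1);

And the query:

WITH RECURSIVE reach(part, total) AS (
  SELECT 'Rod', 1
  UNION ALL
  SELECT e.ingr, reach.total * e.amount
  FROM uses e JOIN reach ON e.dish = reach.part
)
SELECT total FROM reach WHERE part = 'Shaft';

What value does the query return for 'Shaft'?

Base: (Rod, total=1).
Iteration 1: components of {Rod} -> Arm = 1*4 = 4, Panel = 1*4 = 4.
Iteration 2: components of {Arm,Panel} -> Cover = 4*5 = 20, Nut = 4*4 = 16, Shaft = 4*3 = 12.
Iteration 3: components of {Cover,Nut,Shaft} -> Base = 20*1 = 20, Widget = 16*3 = 48.
Iteration 4: no further components; recursion stops.

12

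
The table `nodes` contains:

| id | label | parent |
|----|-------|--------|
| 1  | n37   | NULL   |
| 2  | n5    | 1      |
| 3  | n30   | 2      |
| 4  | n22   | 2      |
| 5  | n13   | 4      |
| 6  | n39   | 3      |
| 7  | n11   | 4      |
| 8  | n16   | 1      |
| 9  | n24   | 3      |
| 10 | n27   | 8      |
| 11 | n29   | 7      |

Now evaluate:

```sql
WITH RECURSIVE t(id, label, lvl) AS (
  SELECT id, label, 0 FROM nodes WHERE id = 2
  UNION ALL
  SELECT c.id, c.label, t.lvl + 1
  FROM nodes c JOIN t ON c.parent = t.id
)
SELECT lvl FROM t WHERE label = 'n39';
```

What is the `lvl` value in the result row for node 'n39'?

2

Base: id=2 (n5) at lvl 0.
Iteration 1: rows with parent in {2} -> n30 (id 3, lvl 1), n22 (id 4, lvl 1).
Iteration 2: rows with parent in {3,4} -> n13 (id 5, lvl 2), n39 (id 6, lvl 2), n11 (id 7, lvl 2), n24 (id 9, lvl 2).
Iteration 3: rows with parent in {5,6,7,9} -> n29 (id 11, lvl 3).
Iteration 4: no rows with parent in {11}; recursion stops.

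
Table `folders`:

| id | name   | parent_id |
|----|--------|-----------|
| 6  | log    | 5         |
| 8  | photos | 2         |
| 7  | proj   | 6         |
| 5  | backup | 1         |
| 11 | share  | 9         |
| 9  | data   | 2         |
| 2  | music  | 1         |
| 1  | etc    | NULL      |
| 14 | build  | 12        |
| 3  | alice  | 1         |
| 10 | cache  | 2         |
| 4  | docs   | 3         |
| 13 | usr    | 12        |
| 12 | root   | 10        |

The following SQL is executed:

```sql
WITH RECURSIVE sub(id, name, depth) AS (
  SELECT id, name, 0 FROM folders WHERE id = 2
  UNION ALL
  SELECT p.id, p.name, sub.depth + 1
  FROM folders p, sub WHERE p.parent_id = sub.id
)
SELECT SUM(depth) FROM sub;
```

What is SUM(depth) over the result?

13

Base: id=2 (music) at depth 0.
Iteration 1: rows with parent_id in {2} -> photos (id 8, depth 1), data (id 9, depth 1), cache (id 10, depth 1).
Iteration 2: rows with parent_id in {8,9,10} -> share (id 11, depth 2), root (id 12, depth 2).
Iteration 3: rows with parent_id in {11,12} -> usr (id 13, depth 3), build (id 14, depth 3).
Iteration 4: no rows with parent_id in {13,14}; recursion stops.
SUM(depth) = 0 + 1 + 1 + 1 + 2 + 2 + 3 + 3 = 13.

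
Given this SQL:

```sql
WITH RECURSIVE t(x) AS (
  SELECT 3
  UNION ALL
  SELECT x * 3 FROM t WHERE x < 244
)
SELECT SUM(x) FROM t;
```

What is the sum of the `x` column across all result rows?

Base: x=3.
Iteration 1: 3 < 244 holds -> x = 3 * 3 = 9.
Iteration 2: 9 < 244 holds -> x = 9 * 3 = 27.
Iteration 3: 27 < 244 holds -> x = 27 * 3 = 81.
Iteration 4: 81 < 244 holds -> x = 81 * 3 = 243.
Iteration 5: 243 < 244 holds -> x = 243 * 3 = 729.
Iteration 6: 729 < 244 fails; recursion stops.
SUM(x) = 3 + 9 + 27 + 81 + 243 + 729 = 1092.

1092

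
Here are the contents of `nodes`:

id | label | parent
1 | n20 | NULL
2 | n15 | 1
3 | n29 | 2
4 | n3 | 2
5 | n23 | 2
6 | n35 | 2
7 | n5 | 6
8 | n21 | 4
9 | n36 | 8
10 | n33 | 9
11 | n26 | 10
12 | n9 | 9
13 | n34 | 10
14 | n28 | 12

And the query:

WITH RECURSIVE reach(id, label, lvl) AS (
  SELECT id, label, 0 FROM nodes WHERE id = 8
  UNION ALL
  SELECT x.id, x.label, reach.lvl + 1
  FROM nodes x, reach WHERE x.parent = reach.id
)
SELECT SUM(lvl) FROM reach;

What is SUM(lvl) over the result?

Base: id=8 (n21) at lvl 0.
Iteration 1: rows with parent in {8} -> n36 (id 9, lvl 1).
Iteration 2: rows with parent in {9} -> n33 (id 10, lvl 2), n9 (id 12, lvl 2).
Iteration 3: rows with parent in {10,12} -> n26 (id 11, lvl 3), n34 (id 13, lvl 3), n28 (id 14, lvl 3).
Iteration 4: no rows with parent in {11,13,14}; recursion stops.
SUM(lvl) = 0 + 1 + 2 + 2 + 3 + 3 + 3 = 14.

14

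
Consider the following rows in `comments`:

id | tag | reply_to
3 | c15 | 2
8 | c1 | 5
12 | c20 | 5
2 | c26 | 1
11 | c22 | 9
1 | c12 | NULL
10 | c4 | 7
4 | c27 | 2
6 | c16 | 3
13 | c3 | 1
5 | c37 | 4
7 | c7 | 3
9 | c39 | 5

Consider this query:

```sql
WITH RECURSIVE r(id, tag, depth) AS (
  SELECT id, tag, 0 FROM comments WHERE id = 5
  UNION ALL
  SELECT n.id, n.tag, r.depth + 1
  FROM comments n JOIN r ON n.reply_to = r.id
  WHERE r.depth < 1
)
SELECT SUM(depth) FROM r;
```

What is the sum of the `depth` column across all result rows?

3

Base: id=5 (c37) at depth 0.
Iteration 1: rows with reply_to in {5} -> c1 (id 8, depth 1), c39 (id 9, depth 1), c20 (id 12, depth 1).
Iteration 2: depth < 1 fails for all current rows; recursion stops.
SUM(depth) = 0 + 1 + 1 + 1 = 3.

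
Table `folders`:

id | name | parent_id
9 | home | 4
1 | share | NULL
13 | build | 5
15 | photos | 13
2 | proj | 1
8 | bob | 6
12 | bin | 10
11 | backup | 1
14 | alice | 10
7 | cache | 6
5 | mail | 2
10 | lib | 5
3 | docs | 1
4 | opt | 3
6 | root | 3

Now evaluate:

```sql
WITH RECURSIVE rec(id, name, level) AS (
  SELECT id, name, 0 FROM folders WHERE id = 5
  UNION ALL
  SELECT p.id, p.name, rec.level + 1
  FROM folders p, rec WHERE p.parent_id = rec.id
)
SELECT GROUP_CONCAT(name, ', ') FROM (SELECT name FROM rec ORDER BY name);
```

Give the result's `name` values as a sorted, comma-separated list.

Base: id=5 (mail) at level 0.
Iteration 1: rows with parent_id in {5} -> lib (id 10, level 1), build (id 13, level 1).
Iteration 2: rows with parent_id in {10,13} -> bin (id 12, level 2), alice (id 14, level 2), photos (id 15, level 2).
Iteration 3: no rows with parent_id in {12,14,15}; recursion stops.

alice, bin, build, lib, mail, photos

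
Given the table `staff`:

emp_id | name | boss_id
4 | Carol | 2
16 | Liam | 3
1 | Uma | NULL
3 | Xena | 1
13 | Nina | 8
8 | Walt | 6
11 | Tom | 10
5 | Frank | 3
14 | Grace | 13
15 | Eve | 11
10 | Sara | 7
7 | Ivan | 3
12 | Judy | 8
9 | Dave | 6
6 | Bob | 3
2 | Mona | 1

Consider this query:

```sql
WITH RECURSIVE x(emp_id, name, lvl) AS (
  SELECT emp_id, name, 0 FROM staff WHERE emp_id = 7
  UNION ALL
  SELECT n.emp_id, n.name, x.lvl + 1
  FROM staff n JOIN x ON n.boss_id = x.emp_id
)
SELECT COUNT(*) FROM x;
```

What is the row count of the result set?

4

Base: emp_id=7 (Ivan) at lvl 0.
Iteration 1: rows with boss_id in {7} -> Sara (id 10, lvl 1).
Iteration 2: rows with boss_id in {10} -> Tom (id 11, lvl 2).
Iteration 3: rows with boss_id in {11} -> Eve (id 15, lvl 3).
Iteration 4: no rows with boss_id in {15}; recursion stops.
Total rows emitted: 4.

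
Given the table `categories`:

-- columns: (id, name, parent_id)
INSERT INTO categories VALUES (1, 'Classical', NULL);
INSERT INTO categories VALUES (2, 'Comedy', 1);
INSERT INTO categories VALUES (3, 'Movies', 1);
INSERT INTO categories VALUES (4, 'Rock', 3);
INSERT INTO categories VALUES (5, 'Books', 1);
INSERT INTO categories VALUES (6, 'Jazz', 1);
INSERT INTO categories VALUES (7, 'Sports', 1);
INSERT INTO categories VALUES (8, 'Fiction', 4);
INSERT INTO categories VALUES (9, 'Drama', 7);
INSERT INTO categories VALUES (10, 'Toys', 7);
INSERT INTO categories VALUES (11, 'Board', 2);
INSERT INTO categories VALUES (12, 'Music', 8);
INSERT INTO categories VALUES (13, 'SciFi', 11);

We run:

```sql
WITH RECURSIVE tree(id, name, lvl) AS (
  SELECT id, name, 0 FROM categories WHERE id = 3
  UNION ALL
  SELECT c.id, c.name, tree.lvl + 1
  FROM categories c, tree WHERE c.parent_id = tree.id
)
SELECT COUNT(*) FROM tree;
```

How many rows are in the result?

4

Base: id=3 (Movies) at lvl 0.
Iteration 1: rows with parent_id in {3} -> Rock (id 4, lvl 1).
Iteration 2: rows with parent_id in {4} -> Fiction (id 8, lvl 2).
Iteration 3: rows with parent_id in {8} -> Music (id 12, lvl 3).
Iteration 4: no rows with parent_id in {12}; recursion stops.
Total rows emitted: 4.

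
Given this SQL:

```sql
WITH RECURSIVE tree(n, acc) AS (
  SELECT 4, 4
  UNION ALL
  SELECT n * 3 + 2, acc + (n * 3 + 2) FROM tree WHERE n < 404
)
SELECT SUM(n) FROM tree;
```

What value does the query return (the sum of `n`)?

600

Base: n=4, acc=4.
Iteration 1: 4 < 404 holds -> n = 4 * 3 + 2 = 14, acc = 4 + 14 = 18.
Iteration 2: 14 < 404 holds -> n = 14 * 3 + 2 = 44, acc = 18 + 44 = 62.
Iteration 3: 44 < 404 holds -> n = 44 * 3 + 2 = 134, acc = 62 + 134 = 196.
Iteration 4: 134 < 404 holds -> n = 134 * 3 + 2 = 404, acc = 196 + 404 = 600.
Iteration 5: 404 < 404 fails; recursion stops.
SUM(n) = 4 + 14 + 44 + 134 + 404 = 600.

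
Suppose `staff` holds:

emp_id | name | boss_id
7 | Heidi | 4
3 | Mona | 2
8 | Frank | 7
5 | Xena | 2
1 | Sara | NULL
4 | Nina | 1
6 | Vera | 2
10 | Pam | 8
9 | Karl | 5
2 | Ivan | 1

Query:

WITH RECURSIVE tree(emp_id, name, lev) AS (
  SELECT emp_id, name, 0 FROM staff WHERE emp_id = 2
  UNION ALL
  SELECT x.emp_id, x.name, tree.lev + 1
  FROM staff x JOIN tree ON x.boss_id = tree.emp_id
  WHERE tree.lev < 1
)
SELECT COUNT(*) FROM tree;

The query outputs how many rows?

Base: emp_id=2 (Ivan) at lev 0.
Iteration 1: rows with boss_id in {2} -> Mona (id 3, lev 1), Xena (id 5, lev 1), Vera (id 6, lev 1).
Iteration 2: lev < 1 fails for all current rows; recursion stops.
Total rows emitted: 4.

4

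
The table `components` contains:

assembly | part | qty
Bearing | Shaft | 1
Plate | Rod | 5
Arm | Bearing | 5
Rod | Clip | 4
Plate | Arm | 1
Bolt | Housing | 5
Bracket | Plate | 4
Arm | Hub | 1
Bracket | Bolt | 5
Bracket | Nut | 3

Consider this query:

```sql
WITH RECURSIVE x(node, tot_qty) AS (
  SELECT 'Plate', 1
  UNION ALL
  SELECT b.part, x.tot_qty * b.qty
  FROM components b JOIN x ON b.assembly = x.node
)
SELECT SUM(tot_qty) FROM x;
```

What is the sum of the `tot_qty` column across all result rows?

Base: (Plate, tot_qty=1).
Iteration 1: components of {Plate} -> Arm = 1*1 = 1, Rod = 1*5 = 5.
Iteration 2: components of {Arm,Rod} -> Bearing = 1*5 = 5, Clip = 5*4 = 20, Hub = 1*1 = 1.
Iteration 3: components of {Bearing,Clip,Hub} -> Shaft = 5*1 = 5.
Iteration 4: no further components; recursion stops.
SUM(tot_qty) = 1 + 5 + 1 + 20 + 1 + 5 + 5 = 38.

38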